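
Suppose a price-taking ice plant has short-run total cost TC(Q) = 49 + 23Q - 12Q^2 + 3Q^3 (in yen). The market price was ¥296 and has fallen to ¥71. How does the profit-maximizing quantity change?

AVC = 23 - 12Q + 3Q^2, minimized at Q = 2 where min AVC = ¥11. MC = 23 - 24Q + 9Q^2.
At P = ¥296 ≥ min AVC, set P = MC on the rising branch: Q = 7.
At P = ¥71 ≥ min AVC, set P = MC: Q = 4. The firm stays open but cuts output.

Output falls from 7 to 4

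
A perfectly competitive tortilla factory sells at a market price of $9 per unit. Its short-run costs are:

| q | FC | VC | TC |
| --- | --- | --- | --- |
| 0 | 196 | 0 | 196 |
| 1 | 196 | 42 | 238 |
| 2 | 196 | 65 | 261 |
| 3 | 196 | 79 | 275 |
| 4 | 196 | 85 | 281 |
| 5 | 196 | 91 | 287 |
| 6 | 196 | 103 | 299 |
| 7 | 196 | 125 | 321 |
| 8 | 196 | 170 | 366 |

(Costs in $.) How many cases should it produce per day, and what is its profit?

Compute π = P·q − TC at each output: q=0: -196; q=1: -229; q=2: -243; q=3: -248; q=4: -245; q=5: -242; q=6: -245; q=7: -258; q=8: -294.
Profit is highest at q = 0. Equivalently, the lowest AVC in the table is 103/6 ≈ $17.17 at q = 6, and P = $9 falls below it — price never covers variable cost, so the firm shuts down and loses only its fixed cost.

q = 0 (shut down); profit = -$196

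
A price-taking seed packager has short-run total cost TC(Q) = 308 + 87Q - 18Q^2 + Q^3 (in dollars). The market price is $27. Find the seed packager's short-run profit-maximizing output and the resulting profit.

AVC = 87 - 18Q + Q^2 has its minimum $6 at Q = 9; price $27 clears that bar, so the firm operates.
With MC = 87 - 36Q + 3Q^2, P = MC on the upward-sloping part at Q* = 10.
TR = 27·10 = 270. TC = 308 + 70 = 378. Profit = 270 − 378 = -$108.
By producing, the firm covers all variable cost plus $200 of fixed cost; shutting down would lose the full $308.

Profit = -$108 at Q = 10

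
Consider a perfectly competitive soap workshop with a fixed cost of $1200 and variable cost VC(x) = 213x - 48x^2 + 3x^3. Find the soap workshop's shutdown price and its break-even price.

AVC = 213 - 48x + 3x^2; minimized at x = 8, giving min AVC = $21. That is the shutdown price.
ATC = 1200/x + 213 - 48x + 3x^2. Setting dATC/dx = −1200/x^2 − 48 + 6x = 0 gives x = 10 (since 6·10^3 − 48·10^2 = 1200).
min ATC = 1200/10 + 213 − 48·10 + 3·10^2 = $153. That is the break-even price.
For $21 ≤ P < $153 the firm produces at a loss; below $21 it shuts down.

Shutdown price = $21; break-even price = $153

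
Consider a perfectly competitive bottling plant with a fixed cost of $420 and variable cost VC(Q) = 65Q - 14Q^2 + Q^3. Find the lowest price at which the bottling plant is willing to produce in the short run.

$16 per unit

The firm shuts down when price falls below the minimum of average variable cost. AVC = VC/Q = 65 - 14Q + Q^2.
At the minimum of AVC, MC = AVC. MC = 65 - 28Q + 3Q^2; setting MC = AVC gives 2Q^2 - 14Q = 0, so Q = 7. min AVC = 16.
The firm shuts down for any P below $16.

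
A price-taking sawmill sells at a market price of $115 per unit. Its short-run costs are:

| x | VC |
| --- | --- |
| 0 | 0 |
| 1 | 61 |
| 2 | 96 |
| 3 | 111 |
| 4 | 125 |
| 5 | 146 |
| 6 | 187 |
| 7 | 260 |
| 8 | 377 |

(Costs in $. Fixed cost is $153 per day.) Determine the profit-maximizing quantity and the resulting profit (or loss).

x = 7; profit = $392

Tabulate TR − TC: x=0: -153; x=1: -99; x=2: -19; x=3: 81; x=4: 182; x=5: 276; x=6: 350; x=7: 392; x=8: 390.
Profit is maximized at x = 7. AVC there is 260/7 = $37.14 ≤ P, so producing beats shutting down (which would give -$153).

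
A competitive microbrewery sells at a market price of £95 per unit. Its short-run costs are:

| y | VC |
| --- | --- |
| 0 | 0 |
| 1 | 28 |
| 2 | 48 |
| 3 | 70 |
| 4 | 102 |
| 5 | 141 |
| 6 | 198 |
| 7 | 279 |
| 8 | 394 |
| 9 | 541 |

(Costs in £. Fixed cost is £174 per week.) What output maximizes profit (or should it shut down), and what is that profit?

y = 7; profit = £212

Tabulate TR − TC: y=0: -174; y=1: -107; y=2: -32; y=3: 41; y=4: 104; y=5: 160; y=6: 198; y=7: 212; y=8: 192; y=9: 140.
Profit is maximized at y = 7. AVC there is 279/7 = £39.86 ≤ P, so producing beats shutting down (which would give -£174).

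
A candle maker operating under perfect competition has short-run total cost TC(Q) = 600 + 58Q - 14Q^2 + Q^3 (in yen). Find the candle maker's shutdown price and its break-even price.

AVC = 58 - 14Q + Q^2; minimized at Q = 7, giving min AVC = ¥9. That is the shutdown price.
ATC = 600/Q + 58 - 14Q + Q^2. Setting dATC/dQ = −600/Q^2 − 14 + 2Q = 0 gives Q = 10 (since 2·10^3 − 14·10^2 = 600).
min ATC = 600/10 + 58 − 14·10 + 10^2 = ¥78. That is the break-even price.
Between these two prices the firm operates at a loss; above ¥78 it earns a profit.

Shutdown price = ¥9; break-even price = ¥78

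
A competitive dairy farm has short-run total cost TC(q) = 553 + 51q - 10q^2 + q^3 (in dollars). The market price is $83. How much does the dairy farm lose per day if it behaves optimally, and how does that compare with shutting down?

Profit = -$169 at q = 8

AVC = 51 - 10q + q^2; min AVC = $26 at q = 5. Since P = $83 ≥ min AVC, the firm produces.
With MC = 51 - 20q + 3q^2, P = MC on the upward-sloping part at q* = 8.
TR = 83·8 = 664. TC = 553 + 280 = 833. Profit = 664 − 833 = -$169.
That loss of $169 beats the $553 the firm would lose by shutting down; producing recovers $384 of fixed cost.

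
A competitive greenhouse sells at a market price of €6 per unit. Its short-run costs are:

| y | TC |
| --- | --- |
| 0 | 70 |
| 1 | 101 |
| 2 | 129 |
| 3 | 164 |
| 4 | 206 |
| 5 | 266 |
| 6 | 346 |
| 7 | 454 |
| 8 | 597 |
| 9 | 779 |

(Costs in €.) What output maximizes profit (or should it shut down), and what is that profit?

Compute π = P·y − TC at each output: y=0: -70; y=1: -95; y=2: -117; y=3: -146; y=4: -182; y=5: -236; y=6: -310; y=7: -412; y=8: -549; y=9: -725.
Profit is highest at y = 0. Equivalently, the lowest AVC in the table is 59/2 ≈ €29.50 at y = 2, and P = €6 falls below it — price never covers variable cost, so the firm shuts down and loses only its fixed cost.

y = 0 (shut down); profit = -€70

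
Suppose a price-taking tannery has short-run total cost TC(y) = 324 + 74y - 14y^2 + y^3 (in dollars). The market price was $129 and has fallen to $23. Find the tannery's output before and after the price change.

MC = 74 - 28y + 3y^2; the shutdown threshold is min AVC = $25 (at y = 7).
With P = $129 above the shutdown price, P = MC gives y = 11.
At P = $23 < min AVC = $25, price no longer covers variable cost at any output, so the firm shuts down: y = 0.

Output falls from 11 to 0 (the firm shuts down)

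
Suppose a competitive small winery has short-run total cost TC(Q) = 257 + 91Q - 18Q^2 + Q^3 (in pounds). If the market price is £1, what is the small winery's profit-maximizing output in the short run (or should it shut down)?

From TC, MC = TC'(Q) = 91 - 36Q + 3Q^2 and AVC = VC/Q = 91 - 18Q + Q^2.
The AVC parabola has its vertex at Q = 18/2 = 9, where AVC = 91 - 18·9 + 9^2 = £10.
Since P = £1 < min AVC = £10, price fails to cover variable cost at any output.
The firm minimizes its loss by shutting down and losing only its fixed cost of £257.

Shut down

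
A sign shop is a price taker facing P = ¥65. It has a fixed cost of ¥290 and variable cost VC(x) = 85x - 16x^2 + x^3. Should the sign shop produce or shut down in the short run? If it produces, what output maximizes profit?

Variable cost is VC = 85x - 16x^2 + x^3, so AVC = VC/x = 85 - 16x + x^2 and MC = dTC/dx = 85 - 32x + 3x^2.
AVC hits its minimum where MC = AVC, at x = 8, giving min AVC = 85 - 16·8 + 8^2 = ¥21.
Because ¥65 ≥ ¥21, revenue can cover variable cost; the firm operates.
Solving P = MC: 20 - 32x + 3x^2 = 0 ⇒ x = 2/3 or 10. On the upward-sloping branch, x* = 10.
Check: AVC at x = 10 is ¥25 ≤ P, so revenue covers variable cost.
Profit = P·x − TC = 65·10 − 540 = ¥110.

Produce at x = 10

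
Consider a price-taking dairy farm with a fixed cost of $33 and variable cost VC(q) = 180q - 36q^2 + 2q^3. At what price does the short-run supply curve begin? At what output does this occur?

Short-run supply begins at min AVC. From VC = 180q - 36q^2 + 2q^3, AVC = 180 - 36q + 2q^2.
At the minimum of AVC, MC = AVC. MC = 180 - 72q + 6q^2; setting MC = AVC gives 4q^2 - 36q = 0, so q = 9. min AVC = 18.
For P < $18 the firm produces nothing.

$18 per unit, at q = 9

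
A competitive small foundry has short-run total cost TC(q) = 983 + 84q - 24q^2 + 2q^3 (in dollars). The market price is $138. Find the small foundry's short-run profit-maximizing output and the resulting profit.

Profit = -$11 at q = 9

AVC = 84 - 24q + 2q^2 has its minimum $12 at q = 6; price $138 clears that bar, so the firm operates.
With MC = 84 - 48q + 6q^2, P = MC on the upward-sloping part at q* = 9.
TR = 138·9 = 1242. TC = 983 + 270 = 1253. Profit = 1242 − 1253 = -$11.
Shutting down would mean losing the fixed cost of $983, so operating at a loss of $11 is better by $972.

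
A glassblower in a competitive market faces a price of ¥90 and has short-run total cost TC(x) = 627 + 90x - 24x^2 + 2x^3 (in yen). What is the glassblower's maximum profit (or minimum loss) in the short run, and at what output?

Profit = -¥115 at x = 8

AVC = 90 - 24x + 2x^2 has its minimum ¥18 at x = 6; price ¥90 clears that bar, so the firm operates.
With MC = 90 - 48x + 6x^2, P = MC on the upward-sloping part at x* = 8.
TR = 90·8 = 720. TC = 627 + 208 = 835. Profit = 720 − 835 = -¥115.
That loss of ¥115 beats the ¥627 the firm would lose by shutting down; producing recovers ¥512 of fixed cost.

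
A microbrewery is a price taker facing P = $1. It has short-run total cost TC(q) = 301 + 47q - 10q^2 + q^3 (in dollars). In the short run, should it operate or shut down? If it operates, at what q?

Shut down

From TC, MC = TC'(q) = 47 - 20q + 3q^2 and AVC = VC/q = 47 - 10q + q^2.
AVC is minimized where dAVC/dq = -10 + 2q = 0, at q = 5; min AVC = 47 - 10·5 + 5^2 = $22.
Since P = $1 < min AVC = $22, price fails to cover variable cost at any output.
Shutting down limits the loss to fixed cost, $301.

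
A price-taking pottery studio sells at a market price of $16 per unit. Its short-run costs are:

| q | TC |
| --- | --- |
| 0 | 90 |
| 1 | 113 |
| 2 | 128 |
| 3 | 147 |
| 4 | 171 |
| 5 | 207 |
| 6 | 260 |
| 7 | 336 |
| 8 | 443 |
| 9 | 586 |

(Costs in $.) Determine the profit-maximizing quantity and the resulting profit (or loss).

Compute π = P·q − TC at each output: q=0: -90; q=1: -97; q=2: -96; q=3: -99; q=4: -107; q=5: -127; q=6: -164; q=7: -224; q=8: -315; q=9: -442.
Profit is highest at q = 0. Equivalently, the lowest AVC in the table is 38/2 ≈ $19 at q = 2, and P = $16 falls below it — price never covers variable cost, so the firm shuts down and loses only its fixed cost.

q = 0 (shut down); profit = -$90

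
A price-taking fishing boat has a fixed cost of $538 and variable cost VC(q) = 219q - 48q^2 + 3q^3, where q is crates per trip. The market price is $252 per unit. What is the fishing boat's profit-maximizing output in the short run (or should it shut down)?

From TC, MC = TC'(q) = 219 - 96q + 9q^2 and AVC = VC/q = 219 - 48q + 3q^2.
The AVC parabola has its vertex at q = 48/6 = 8, where AVC = 219 - 48·8 + 3·8^2 = $27.
P = $252 exceeds min AVC = $27, so the firm stays open.
Solving P = MC: -33 - 96q + 9q^2 = 0 ⇒ q = -1/3 or 11. On the upward-sloping branch, q* = 11.
Check: AVC at q = 11 is $54 ≤ P, so revenue covers variable cost.
Profit = P·q − TC = 252·11 − 1132 = $1640.

Produce at q = 11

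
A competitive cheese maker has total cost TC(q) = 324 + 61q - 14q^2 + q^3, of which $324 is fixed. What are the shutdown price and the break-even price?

AVC = 61 - 14q + q^2; minimized at q = 7, giving min AVC = $12. That is the shutdown price.
ATC = 324/q + 61 - 14q + q^2. Setting dATC/dq = −324/q^2 − 14 + 2q = 0 gives q = 9 (since 2·9^3 − 14·9^2 = 324).
min ATC = 324/9 + 61 − 14·9 + 9^2 = $52. That is the break-even price.
For $12 ≤ P < $52 the firm produces at a loss; below $12 it shuts down.

Shutdown price = $12; break-even price = $52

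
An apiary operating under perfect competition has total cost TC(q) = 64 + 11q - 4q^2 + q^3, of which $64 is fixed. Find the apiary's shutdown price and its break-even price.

Shutdown price = $7; break-even price = $27

Shutdown price = min AVC. AVC = 11 - 4q + q^2, with vertex at q = 2 and minimum $7.
ATC = 64/q + 11 - 4q + q^2. Setting dATC/dq = −64/q^2 − 4 + 2q = 0 gives q = 4 (since 2·4^3 − 4·4^2 = 64).
min ATC = 64/4 + 11 − 4·4 + 4^2 = $27. That is the break-even price.
For $7 ≤ P < $27 the firm produces at a loss; below $7 it shuts down.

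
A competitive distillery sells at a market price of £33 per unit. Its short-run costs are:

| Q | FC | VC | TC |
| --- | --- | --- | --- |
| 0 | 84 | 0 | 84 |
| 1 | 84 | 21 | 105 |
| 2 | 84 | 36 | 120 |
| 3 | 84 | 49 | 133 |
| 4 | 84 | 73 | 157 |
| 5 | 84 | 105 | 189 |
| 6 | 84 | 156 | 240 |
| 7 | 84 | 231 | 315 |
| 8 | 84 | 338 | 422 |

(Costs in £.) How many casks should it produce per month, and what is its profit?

Q = 5; profit = -£24

Profit at each row (π = 33Q − TC): Q=0: -84; Q=1: -72; Q=2: -54; Q=3: -34; Q=4: -25; Q=5: -24; Q=6: -42; Q=7: -84; Q=8: -158.
Profit is maximized at Q = 5. AVC there is 105/5 = £21 ≤ P, so producing beats shutting down (which would give -£84).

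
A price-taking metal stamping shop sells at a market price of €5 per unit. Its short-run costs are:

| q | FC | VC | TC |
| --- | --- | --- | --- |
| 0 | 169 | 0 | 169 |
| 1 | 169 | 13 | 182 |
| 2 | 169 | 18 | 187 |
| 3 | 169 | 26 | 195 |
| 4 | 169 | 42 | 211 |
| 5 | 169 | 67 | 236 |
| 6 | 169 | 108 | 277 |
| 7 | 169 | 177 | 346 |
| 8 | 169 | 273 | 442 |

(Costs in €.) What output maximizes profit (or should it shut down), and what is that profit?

q = 0 (shut down); profit = -€169

Profit at each row (π = 5q − TC): q=0: -169; q=1: -177; q=2: -177; q=3: -180; q=4: -191; q=5: -211; q=6: -247; q=7: -311; q=8: -402.
Profit is highest at q = 0. Equivalently, the lowest AVC in the table is 26/3 ≈ €8.67 at q = 3, and P = €5 falls below it — price never covers variable cost, so the firm shuts down and loses only its fixed cost.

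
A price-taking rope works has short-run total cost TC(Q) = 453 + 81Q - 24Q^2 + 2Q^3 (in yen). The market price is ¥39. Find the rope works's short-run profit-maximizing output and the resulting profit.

Profit = -¥257 at Q = 7

AVC = 81 - 24Q + 2Q^2; min AVC = ¥9 at Q = 6. Since P = ¥39 ≥ min AVC, the firm produces.
With MC = 81 - 48Q + 6Q^2, P = MC on the upward-sloping part at Q* = 7.
TR = 39·7 = 273. TC = 453 + 77 = 530. Profit = 273 − 530 = -¥257.
Shutting down would mean losing the fixed cost of ¥453, so operating at a loss of ¥257 is better by ¥196.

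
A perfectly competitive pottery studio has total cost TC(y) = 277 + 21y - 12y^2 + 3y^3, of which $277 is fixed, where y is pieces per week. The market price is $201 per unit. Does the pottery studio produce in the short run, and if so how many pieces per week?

Produce at y = 6

Variable cost is VC = 21y - 12y^2 + 3y^3, so AVC = VC/y = 21 - 12y + 3y^2 and MC = dTC/dy = 21 - 24y + 9y^2.
The AVC parabola has its vertex at y = 12/6 = 2, where AVC = 21 - 12·2 + 3·2^2 = $9.
P = $201 exceeds min AVC = $9, so the firm stays open.
Solving P = MC: -180 - 24y + 9y^2 = 0 ⇒ y = -10/3 or 6. On the upward-sloping branch, y* = 6.
Check: AVC at y = 6 is $57 ≤ P, so revenue covers variable cost.
Profit = P·y − TC = 201·6 − 619 = $587.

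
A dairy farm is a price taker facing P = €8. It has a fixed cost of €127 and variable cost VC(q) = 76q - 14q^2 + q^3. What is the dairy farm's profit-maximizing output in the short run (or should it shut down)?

Shut down

Strip out fixed cost: VC = 76q - 14q^2 + q^3. Then AVC = 76 - 14q + q^2 and MC = 76 - 28q + 3q^2.
AVC hits its minimum where MC = AVC, at q = 7, giving min AVC = 76 - 14·7 + 7^2 = €27.
With P < min AVC (€8 < €27), every unit sold adds to the loss.
Shutting down limits the loss to fixed cost, €127.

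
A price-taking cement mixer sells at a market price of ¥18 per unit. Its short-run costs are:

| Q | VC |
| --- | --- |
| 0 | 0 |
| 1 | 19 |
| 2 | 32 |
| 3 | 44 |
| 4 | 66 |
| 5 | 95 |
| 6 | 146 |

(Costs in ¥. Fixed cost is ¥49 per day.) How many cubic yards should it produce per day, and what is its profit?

Q = 3; profit = -¥39

Tabulate TR − TC: Q=0: -49; Q=1: -50; Q=2: -45; Q=3: -39; Q=4: -43; Q=5: -54; Q=6: -87.
Profit is maximized at Q = 3. AVC there is 44/3 = ¥14.67 ≤ P, so producing beats shutting down (which would give -¥49).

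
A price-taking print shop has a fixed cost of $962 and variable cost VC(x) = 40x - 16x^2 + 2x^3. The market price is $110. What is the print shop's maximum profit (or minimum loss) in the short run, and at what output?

AVC = 40 - 16x + 2x^2 has its minimum $8 at x = 4; price $110 clears that bar, so the firm operates.
MC = 40 - 32x + 6x^2. Setting P = MC and taking the root on the rising branch gives x* = 7.
TR = 110·7 = 770. TC = 962 + 182 = 1144. Profit = 770 − 1144 = -$374.
Shutting down would mean losing the fixed cost of $962, so operating at a loss of $374 is better by $588.

Profit = -$374 at x = 7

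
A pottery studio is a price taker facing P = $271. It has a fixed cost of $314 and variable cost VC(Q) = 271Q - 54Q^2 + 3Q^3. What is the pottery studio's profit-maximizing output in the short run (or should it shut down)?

Produce at Q = 12

From TC, MC = TC'(Q) = 271 - 108Q + 9Q^2 and AVC = VC/Q = 271 - 54Q + 3Q^2.
The AVC parabola has its vertex at Q = 54/6 = 9, where AVC = 271 - 54·9 + 3·9^2 = $28.
Because $271 ≥ $28, revenue can cover variable cost; the firm operates.
P = MC gives -108Q + 9Q^2 = 0, with roots 0 and 12. Take the larger (rising MC): Q* = 12.
Check: AVC at Q = 12 is $55 ≤ P, so revenue covers variable cost.
Profit = P·Q − TC = 271·12 − 974 = $2278.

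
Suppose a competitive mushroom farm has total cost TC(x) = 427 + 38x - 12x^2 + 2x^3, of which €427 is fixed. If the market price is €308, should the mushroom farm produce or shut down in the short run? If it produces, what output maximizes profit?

Produce at x = 9

Strip out fixed cost: VC = 38x - 12x^2 + 2x^3. Then AVC = 38 - 12x + 2x^2 and MC = 38 - 24x + 6x^2.
AVC hits its minimum where MC = AVC, at x = 3, giving min AVC = 38 - 12·3 + 2·3^2 = €20.
P = €308 exceeds min AVC = €20, so the firm stays open.
Solving P = MC: -270 - 24x + 6x^2 = 0 ⇒ x = -5 or 9. On the upward-sloping branch, x* = 9.
Check: AVC at x = 9 is €92 ≤ P, so revenue covers variable cost.
Profit = P·x − TC = 308·9 − 1255 = €1517.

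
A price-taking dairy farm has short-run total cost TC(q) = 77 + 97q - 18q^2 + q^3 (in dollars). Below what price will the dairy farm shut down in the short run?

$16 per unit

Short-run supply begins at min AVC. From VC = 97q - 18q^2 + q^3, AVC = 97 - 18q + q^2.
dAVC/dq = -18 + 2q = 0 gives q = 9. min AVC = 97 - 18·9 + 9^2 = 16.
For P < $16 the firm produces nothing.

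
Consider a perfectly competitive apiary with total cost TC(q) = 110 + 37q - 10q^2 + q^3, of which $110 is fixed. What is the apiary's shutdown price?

$12 per unit

The firm shuts down when price falls below the minimum of average variable cost. AVC = VC/q = 37 - 10q + q^2.
At the minimum of AVC, MC = AVC. MC = 37 - 20q + 3q^2; setting MC = AVC gives 2q^2 - 10q = 0, so q = 5. min AVC = 12.
So the shutdown price is $12.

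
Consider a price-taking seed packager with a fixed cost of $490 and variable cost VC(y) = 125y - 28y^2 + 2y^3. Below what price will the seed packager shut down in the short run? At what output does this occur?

The shutdown price is the minimum of AVC. VC = 125y - 28y^2 + 2y^3, so AVC = 125 - 28y + 2y^2.
dAVC/dy = -28 + 4y = 0 gives y = 7. min AVC = 125 - 28·7 + 2·7^2 = 27.
The firm shuts down for any P below $27.

$27 per unit, at y = 7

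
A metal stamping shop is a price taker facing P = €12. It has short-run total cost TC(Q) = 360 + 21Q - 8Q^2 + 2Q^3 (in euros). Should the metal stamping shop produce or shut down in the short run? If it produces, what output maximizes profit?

From TC, MC = TC'(Q) = 21 - 16Q + 6Q^2 and AVC = VC/Q = 21 - 8Q + 2Q^2.
AVC hits its minimum where MC = AVC, at Q = 2, giving min AVC = 21 - 8·2 + 2·2^2 = €13.
Since P = €12 < min AVC = €13, price fails to cover variable cost at any output.
The firm minimizes its loss by shutting down and losing only its fixed cost of €360.

Shut down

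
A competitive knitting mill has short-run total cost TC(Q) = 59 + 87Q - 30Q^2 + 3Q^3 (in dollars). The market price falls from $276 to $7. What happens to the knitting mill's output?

Output falls from 9 to 0 (the firm shuts down)

AVC = 87 - 30Q + 3Q^2, minimized at Q = 5 where min AVC = $12. MC = 87 - 60Q + 9Q^2.
At P = $276 ≥ min AVC, set P = MC on the rising branch: Q = 9.
At P = $7 < min AVC = $12, price no longer covers variable cost at any output, so the firm shuts down: Q = 0.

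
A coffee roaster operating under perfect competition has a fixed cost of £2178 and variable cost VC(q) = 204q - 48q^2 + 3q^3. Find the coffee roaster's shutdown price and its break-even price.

Shutdown price = £12; break-even price = £237

AVC = 204 - 48q + 3q^2; minimized at q = 8, giving min AVC = £12. That is the shutdown price.
ATC = 2178/q + 204 - 48q + 3q^2. Setting dATC/dq = −2178/q^2 − 48 + 6q = 0 gives q = 11 (since 6·11^3 − 48·11^2 = 2178).
min ATC = 2178/11 + 204 − 48·11 + 3·11^2 = £237. That is the break-even price.
Between these two prices the firm operates at a loss; above £237 it earns a profit.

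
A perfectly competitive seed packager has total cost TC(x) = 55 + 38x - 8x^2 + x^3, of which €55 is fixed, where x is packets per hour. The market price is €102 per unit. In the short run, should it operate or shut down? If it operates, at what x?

Strip out fixed cost: VC = 38x - 8x^2 + x^3. Then AVC = 38 - 8x + x^2 and MC = 38 - 16x + 3x^2.
AVC hits its minimum where MC = AVC, at x = 4, giving min AVC = 38 - 8·4 + 4^2 = €22.
P = €102 exceeds min AVC = €22, so the firm stays open.
P = MC gives -64 - 16x + 3x^2 = 0, with roots -8/3 and 8. Take the larger (rising MC): x* = 8.
Check: AVC at x = 8 is €38 ≤ P, so revenue covers variable cost.
Profit = P·x − TC = 102·8 − 359 = €457.

Produce at x = 8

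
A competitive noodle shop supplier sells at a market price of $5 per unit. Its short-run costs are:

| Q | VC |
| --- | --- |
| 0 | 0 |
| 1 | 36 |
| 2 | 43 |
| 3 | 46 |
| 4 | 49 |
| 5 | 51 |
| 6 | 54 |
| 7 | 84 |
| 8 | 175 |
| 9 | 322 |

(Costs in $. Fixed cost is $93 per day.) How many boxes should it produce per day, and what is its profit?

Compute π = P·Q − TC at each output: Q=0: -93; Q=1: -124; Q=2: -126; Q=3: -124; Q=4: -122; Q=5: -119; Q=6: -117; Q=7: -142; Q=8: -228; Q=9: -370.
Profit is highest at Q = 0. Equivalently, the lowest AVC in the table is 54/6 ≈ $9 at Q = 6, and P = $5 falls below it — price never covers variable cost, so the firm shuts down and loses only its fixed cost.

Q = 0 (shut down); profit = -$93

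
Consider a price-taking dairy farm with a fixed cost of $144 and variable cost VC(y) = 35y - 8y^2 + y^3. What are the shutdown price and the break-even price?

Shutdown price = $19; break-even price = $47

Shutdown price = min AVC. AVC = 35 - 8y + y^2, with vertex at y = 4 and minimum $19.
ATC = 144/y + 35 - 8y + y^2. Setting dATC/dy = −144/y^2 − 8 + 2y = 0 gives y = 6 (since 2·6^3 − 8·6^2 = 144).
min ATC = 144/6 + 35 − 8·6 + 6^2 = $47. That is the break-even price.
For $19 ≤ P < $47 the firm produces at a loss; below $19 it shuts down.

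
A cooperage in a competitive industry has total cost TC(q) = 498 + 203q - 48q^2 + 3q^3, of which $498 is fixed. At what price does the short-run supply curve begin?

$11 per unit

The firm shuts down when price falls below the minimum of average variable cost. AVC = VC/q = 203 - 48q + 3q^2.
At the minimum of AVC, MC = AVC. MC = 203 - 96q + 9q^2; setting MC = AVC gives 6q^2 - 48q = 0, so q = 8. min AVC = 11.
The firm shuts down for any P below $11.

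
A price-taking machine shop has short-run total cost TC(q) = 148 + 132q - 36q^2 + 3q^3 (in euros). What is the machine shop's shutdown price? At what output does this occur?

The shutdown price is the minimum of AVC. VC = 132q - 36q^2 + 3q^3, so AVC = 132 - 36q + 3q^2.
At the minimum of AVC, MC = AVC. MC = 132 - 72q + 9q^2; setting MC = AVC gives 6q^2 - 36q = 0, so q = 6. min AVC = 24.
So the shutdown price is €24.

€24 per unit, at q = 6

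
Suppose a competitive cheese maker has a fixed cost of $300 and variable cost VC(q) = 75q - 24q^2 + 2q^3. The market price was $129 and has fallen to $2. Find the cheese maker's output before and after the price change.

Output falls from 9 to 0 (the firm shuts down)

AVC = 75 - 24q + 2q^2, minimized at q = 6 where min AVC = $3. MC = 75 - 48q + 6q^2.
At P = $129 ≥ min AVC, set P = MC on the rising branch: q = 9.
At P = $2 < min AVC = $3, price no longer covers variable cost at any output, so the firm shuts down: q = 0.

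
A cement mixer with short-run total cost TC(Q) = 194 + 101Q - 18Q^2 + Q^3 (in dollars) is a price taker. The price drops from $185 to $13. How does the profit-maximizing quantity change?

Output falls from 14 to 0 (the firm shuts down)

AVC = 101 - 18Q + Q^2, minimized at Q = 9 where min AVC = $20. MC = 101 - 36Q + 3Q^2.
With P = $185 above the shutdown price, P = MC gives Q = 14.
At P = $13 < min AVC = $20, price no longer covers variable cost at any output, so the firm shuts down: Q = 0.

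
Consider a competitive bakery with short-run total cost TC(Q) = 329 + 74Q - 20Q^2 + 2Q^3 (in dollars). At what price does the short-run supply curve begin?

$24 per unit

Short-run supply begins at min AVC. From VC = 74Q - 20Q^2 + 2Q^3, AVC = 74 - 20Q + 2Q^2.
At the minimum of AVC, MC = AVC. MC = 74 - 40Q + 6Q^2; setting MC = AVC gives 4Q^2 - 20Q = 0, so Q = 5. min AVC = 24.
For P < $24 the firm produces nothing.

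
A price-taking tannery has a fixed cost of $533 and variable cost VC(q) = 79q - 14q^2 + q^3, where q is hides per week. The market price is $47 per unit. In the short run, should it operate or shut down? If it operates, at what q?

Strip out fixed cost: VC = 79q - 14q^2 + q^3. Then AVC = 79 - 14q + q^2 and MC = 79 - 28q + 3q^2.
AVC is minimized where dAVC/dq = -14 + 2q = 0, at q = 7; min AVC = 79 - 14·7 + 7^2 = $30.
P = $47 exceeds min AVC = $30, so the firm stays open.
P = MC gives 32 - 28q + 3q^2 = 0, with roots 4/3 and 8. Take the larger (rising MC): q* = 8.
Check: AVC at q = 8 is $31 ≤ P, so revenue covers variable cost.
Profit = P·q − TC = 47·8 − 781 = -$405, a loss, but smaller than the $533 fixed cost the firm would lose by shutting down.

Produce at q = 8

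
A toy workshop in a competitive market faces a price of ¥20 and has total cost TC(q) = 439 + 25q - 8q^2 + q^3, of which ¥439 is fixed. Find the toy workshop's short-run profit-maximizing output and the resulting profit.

Profit = -¥389 at q = 5

AVC = 25 - 8q + q^2; min AVC = ¥9 at q = 4. Since P = ¥20 ≥ min AVC, the firm produces.
MC = 25 - 16q + 3q^2. Setting P = MC and taking the root on the rising branch gives q* = 5.
TR = 20·5 = 100. TC = 439 + 50 = 489. Profit = 100 − 489 = -¥389.
That loss of ¥389 beats the ¥439 the firm would lose by shutting down; producing recovers ¥50 of fixed cost.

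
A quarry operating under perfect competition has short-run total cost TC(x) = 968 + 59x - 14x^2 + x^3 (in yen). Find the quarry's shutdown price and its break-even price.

Shutdown price = min AVC. AVC = 59 - 14x + x^2, with vertex at x = 7 and minimum ¥10.
ATC = 968/x + 59 - 14x + x^2. Setting dATC/dx = −968/x^2 − 14 + 2x = 0 gives x = 11 (since 2·11^3 − 14·11^2 = 968).
min ATC = 968/11 + 59 − 14·11 + 11^2 = ¥114. That is the break-even price.
For ¥10 ≤ P < ¥114 the firm produces at a loss; below ¥10 it shuts down.

Shutdown price = ¥10; break-even price = ¥114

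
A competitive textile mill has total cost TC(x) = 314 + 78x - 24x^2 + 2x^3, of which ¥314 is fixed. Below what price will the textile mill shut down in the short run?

¥6 per unit

The firm shuts down when price falls below the minimum of average variable cost. AVC = VC/x = 78 - 24x + 2x^2.
dAVC/dx = -24 + 4x = 0 gives x = 6. min AVC = 78 - 24·6 + 2·6^2 = 6.
So the shutdown price is ¥6.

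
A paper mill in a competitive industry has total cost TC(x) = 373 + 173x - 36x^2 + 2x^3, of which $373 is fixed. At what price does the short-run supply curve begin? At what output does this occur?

$11 per unit, at x = 9

Short-run supply begins at min AVC. From VC = 173x - 36x^2 + 2x^3, AVC = 173 - 36x + 2x^2.
At the minimum of AVC, MC = AVC. MC = 173 - 72x + 6x^2; setting MC = AVC gives 4x^2 - 36x = 0, so x = 9. min AVC = 11.
So the shutdown price is $11.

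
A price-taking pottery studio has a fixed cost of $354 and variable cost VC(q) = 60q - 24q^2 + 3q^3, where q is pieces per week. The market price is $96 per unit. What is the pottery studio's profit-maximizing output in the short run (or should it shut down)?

Variable cost is VC = 60q - 24q^2 + 3q^3, so AVC = VC/q = 60 - 24q + 3q^2 and MC = dTC/dq = 60 - 48q + 9q^2.
The AVC parabola has its vertex at q = 24/6 = 4, where AVC = 60 - 24·4 + 3·4^2 = $12.
P = $96 exceeds min AVC = $12, so the firm stays open.
P = MC gives -36 - 48q + 9q^2 = 0, with roots -2/3 and 6. Take the larger (rising MC): q* = 6.
Check: AVC at q = 6 is $24 ≤ P, so revenue covers variable cost.
Profit = P·q − TC = 96·6 − 498 = $78.

Produce at q = 6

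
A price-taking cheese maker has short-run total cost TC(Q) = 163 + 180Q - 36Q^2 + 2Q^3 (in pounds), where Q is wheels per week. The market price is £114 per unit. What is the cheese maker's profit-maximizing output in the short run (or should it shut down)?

Produce at Q = 11

Strip out fixed cost: VC = 180Q - 36Q^2 + 2Q^3. Then AVC = 180 - 36Q + 2Q^2 and MC = 180 - 72Q + 6Q^2.
AVC is minimized where dAVC/dQ = -36 + 4Q = 0, at Q = 9; min AVC = 180 - 36·9 + 2·9^2 = £18.
Because £114 ≥ £18, revenue can cover variable cost; the firm operates.
P = MC gives 66 - 72Q + 6Q^2 = 0, with roots 1 and 11. Take the larger (rising MC): Q* = 11.
Check: AVC at Q = 11 is £26 ≤ P, so revenue covers variable cost.
Profit = P·Q − TC = 114·11 − 449 = £805.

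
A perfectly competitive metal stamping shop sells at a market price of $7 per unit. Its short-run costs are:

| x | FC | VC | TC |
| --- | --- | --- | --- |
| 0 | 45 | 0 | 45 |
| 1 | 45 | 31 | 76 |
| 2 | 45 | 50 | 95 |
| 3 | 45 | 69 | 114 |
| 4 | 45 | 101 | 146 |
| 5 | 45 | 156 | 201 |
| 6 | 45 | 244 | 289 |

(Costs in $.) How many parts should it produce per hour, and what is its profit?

x = 0 (shut down); profit = -$45

Profit at each row (π = 7x − TC): x=0: -45; x=1: -69; x=2: -81; x=3: -93; x=4: -118; x=5: -166; x=6: -247.
Profit is highest at x = 0. Equivalently, the lowest AVC in the table is 69/3 ≈ $23 at x = 3, and P = $7 falls below it — price never covers variable cost, so the firm shuts down and loses only its fixed cost.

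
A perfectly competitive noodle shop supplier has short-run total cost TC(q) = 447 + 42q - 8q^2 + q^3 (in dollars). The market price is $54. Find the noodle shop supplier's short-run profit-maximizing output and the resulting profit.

Profit = -$303 at q = 6

AVC = 42 - 8q + q^2; min AVC = $26 at q = 4. Since P = $54 ≥ min AVC, the firm produces.
With MC = 42 - 16q + 3q^2, P = MC on the upward-sloping part at q* = 6.
TR = 54·6 = 324. TC = 447 + 180 = 627. Profit = 324 − 627 = -$303.
By producing, the firm covers all variable cost plus $144 of fixed cost; shutting down would lose the full $447.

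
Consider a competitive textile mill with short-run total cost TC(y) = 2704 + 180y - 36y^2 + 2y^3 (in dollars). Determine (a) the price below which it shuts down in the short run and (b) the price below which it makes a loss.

AVC = 180 - 36y + 2y^2; minimized at y = 9, giving min AVC = $18. That is the shutdown price.
ATC = 2704/y + 180 - 36y + 2y^2. Setting dATC/dy = −2704/y^2 − 36 + 4y = 0 gives y = 13 (since 4·13^3 − 36·13^2 = 2704).
min ATC = 2704/13 + 180 − 36·13 + 2·13^2 = $258. That is the break-even price.
For $18 ≤ P < $258 the firm produces at a loss; below $18 it shuts down.

Shutdown price = $18; break-even price = $258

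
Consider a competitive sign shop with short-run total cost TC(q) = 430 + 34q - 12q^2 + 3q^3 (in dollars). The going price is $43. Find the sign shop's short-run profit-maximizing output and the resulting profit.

Profit = -$376 at q = 3

AVC = 34 - 12q + 3q^2; min AVC = $22 at q = 2. Since P = $43 ≥ min AVC, the firm produces.
MC = 34 - 24q + 9q^2. Setting P = MC and taking the root on the rising branch gives q* = 3.
TR = 43·3 = 129. TC = 430 + 75 = 505. Profit = 129 − 505 = -$376.
Shutting down would mean losing the fixed cost of $430, so operating at a loss of $376 is better by $54.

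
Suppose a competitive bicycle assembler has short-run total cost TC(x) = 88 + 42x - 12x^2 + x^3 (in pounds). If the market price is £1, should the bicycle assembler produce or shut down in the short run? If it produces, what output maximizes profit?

Variable cost is VC = 42x - 12x^2 + x^3, so AVC = VC/x = 42 - 12x + x^2 and MC = dTC/dx = 42 - 24x + 3x^2.
AVC hits its minimum where MC = AVC, at x = 6, giving min AVC = 42 - 12·6 + 6^2 = £6.
Since P = £1 < min AVC = £6, price fails to cover variable cost at any output.
Best response: produce nothing and absorb the £88 fixed cost.

Shut down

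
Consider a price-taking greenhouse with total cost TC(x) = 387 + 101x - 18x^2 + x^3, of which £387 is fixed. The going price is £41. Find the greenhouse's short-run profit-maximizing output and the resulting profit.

Profit = -£187 at x = 10

AVC = 101 - 18x + x^2; min AVC = £20 at x = 9. Since P = £41 ≥ min AVC, the firm produces.
MC = 101 - 36x + 3x^2. Setting P = MC and taking the root on the rising branch gives x* = 10.
TR = 41·10 = 410. TC = 387 + 210 = 597. Profit = 410 − 597 = -£187.
By producing, the firm covers all variable cost plus £200 of fixed cost; shutting down would lose the full £387.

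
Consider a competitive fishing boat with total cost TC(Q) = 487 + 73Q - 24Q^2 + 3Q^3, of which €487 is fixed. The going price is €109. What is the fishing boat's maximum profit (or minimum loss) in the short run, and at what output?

Profit = -€55 at Q = 6

AVC = 73 - 24Q + 3Q^2; min AVC = €25 at Q = 4. Since P = €109 ≥ min AVC, the firm produces.
With MC = 73 - 48Q + 9Q^2, P = MC on the upward-sloping part at Q* = 6.
TR = 109·6 = 654. TC = 487 + 222 = 709. Profit = 654 − 709 = -€55.
By producing, the firm covers all variable cost plus €432 of fixed cost; shutting down would lose the full €487.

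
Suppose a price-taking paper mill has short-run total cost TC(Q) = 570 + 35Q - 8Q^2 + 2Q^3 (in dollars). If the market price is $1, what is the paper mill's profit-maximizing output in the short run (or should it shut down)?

Shut down

Strip out fixed cost: VC = 35Q - 8Q^2 + 2Q^3. Then AVC = 35 - 8Q + 2Q^2 and MC = 35 - 16Q + 6Q^2.
AVC hits its minimum where MC = AVC, at Q = 2, giving min AVC = 35 - 8·2 + 2·2^2 = $27.
With P < min AVC ($1 < $27), every unit sold adds to the loss.
The firm minimizes its loss by shutting down and losing only its fixed cost of $570.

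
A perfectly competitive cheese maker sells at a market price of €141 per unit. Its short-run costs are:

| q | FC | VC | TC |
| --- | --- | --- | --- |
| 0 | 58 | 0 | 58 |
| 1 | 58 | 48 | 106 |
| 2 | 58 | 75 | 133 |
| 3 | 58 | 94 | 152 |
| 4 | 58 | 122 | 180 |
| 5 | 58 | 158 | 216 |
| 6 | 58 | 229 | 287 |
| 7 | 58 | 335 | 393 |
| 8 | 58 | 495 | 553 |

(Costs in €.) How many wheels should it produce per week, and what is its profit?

q = 7; profit = €594

Tabulate TR − TC: q=0: -58; q=1: 35; q=2: 149; q=3: 271; q=4: 384; q=5: 489; q=6: 559; q=7: 594; q=8: 575.
Profit is maximized at q = 7. AVC there is 335/7 = €47.86 ≤ P, so producing beats shutting down (which would give -€58).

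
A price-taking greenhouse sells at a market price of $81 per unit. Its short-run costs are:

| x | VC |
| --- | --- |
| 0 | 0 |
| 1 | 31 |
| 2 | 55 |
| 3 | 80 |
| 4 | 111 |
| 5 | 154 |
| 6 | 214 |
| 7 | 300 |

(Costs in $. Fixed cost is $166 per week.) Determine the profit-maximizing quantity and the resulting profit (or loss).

x = 6; profit = $106

Profit at each row (π = 81x − TC): x=0: -166; x=1: -116; x=2: -59; x=3: -3; x=4: 47; x=5: 85; x=6: 106; x=7: 101.
Profit is maximized at x = 6. AVC there is 214/6 = $35.67 ≤ P, so producing beats shutting down (which would give -$166).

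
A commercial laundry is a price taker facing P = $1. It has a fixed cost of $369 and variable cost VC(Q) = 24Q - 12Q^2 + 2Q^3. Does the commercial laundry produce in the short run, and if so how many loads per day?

Strip out fixed cost: VC = 24Q - 12Q^2 + 2Q^3. Then AVC = 24 - 12Q + 2Q^2 and MC = 24 - 24Q + 6Q^2.
AVC is minimized where dAVC/dQ = -12 + 4Q = 0, at Q = 3; min AVC = 24 - 12·3 + 2·3^2 = $6.
Since P = $1 < min AVC = $6, price fails to cover variable cost at any output.
Best response: produce nothing and absorb the $369 fixed cost.

Shut down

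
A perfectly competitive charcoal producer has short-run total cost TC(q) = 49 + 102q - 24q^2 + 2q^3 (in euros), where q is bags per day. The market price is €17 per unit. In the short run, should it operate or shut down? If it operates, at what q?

Shut down

Variable cost is VC = 102q - 24q^2 + 2q^3, so AVC = VC/q = 102 - 24q + 2q^2 and MC = dTC/dq = 102 - 48q + 6q^2.
The AVC parabola has its vertex at q = 24/4 = 6, where AVC = 102 - 24·6 + 2·6^2 = €30.
Since P = €17 < min AVC = €30, price fails to cover variable cost at any output.
Best response: produce nothing and absorb the €49 fixed cost.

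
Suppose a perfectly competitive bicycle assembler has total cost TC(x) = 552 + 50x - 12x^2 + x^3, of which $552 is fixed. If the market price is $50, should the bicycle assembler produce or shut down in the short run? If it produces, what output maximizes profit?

Produce at x = 8

From TC, MC = TC'(x) = 50 - 24x + 3x^2 and AVC = VC/x = 50 - 12x + x^2.
The AVC parabola has its vertex at x = 12/2 = 6, where AVC = 50 - 12·6 + 6^2 = $14.
Since P = $50 ≥ min AVC = $14, price covers variable cost and the firm should produce.
Solving P = MC: -24x + 3x^2 = 0 ⇒ x = 0 or 8. On the upward-sloping branch, x* = 8.
Check: AVC at x = 8 is $18 ≤ P, so revenue covers variable cost.
Profit = P·x − TC = 50·8 − 696 = -$296, a loss, but smaller than the $552 fixed cost the firm would lose by shutting down.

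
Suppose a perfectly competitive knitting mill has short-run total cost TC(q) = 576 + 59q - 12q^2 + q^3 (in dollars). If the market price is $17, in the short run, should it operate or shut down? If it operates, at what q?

Variable cost is VC = 59q - 12q^2 + q^3, so AVC = VC/q = 59 - 12q + q^2 and MC = dTC/dq = 59 - 24q + 3q^2.
AVC hits its minimum where MC = AVC, at q = 6, giving min AVC = 59 - 12·6 + 6^2 = $23.
P = $17 lies below min AVC = $23; no output level covers variable cost.
Shutting down limits the loss to fixed cost, $576.

Shut down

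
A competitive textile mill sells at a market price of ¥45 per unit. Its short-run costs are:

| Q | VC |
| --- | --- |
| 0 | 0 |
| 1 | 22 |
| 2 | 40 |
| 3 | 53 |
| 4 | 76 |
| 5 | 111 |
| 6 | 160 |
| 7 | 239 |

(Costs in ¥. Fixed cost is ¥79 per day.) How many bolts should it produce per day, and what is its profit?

Tabulate TR − TC: Q=0: -79; Q=1: -56; Q=2: -29; Q=3: 3; Q=4: 25; Q=5: 35; Q=6: 31; Q=7: -3.
Profit is maximized at Q = 5. AVC there is 111/5 = ¥22.20 ≤ P, so producing beats shutting down (which would give -¥79).

Q = 5; profit = ¥35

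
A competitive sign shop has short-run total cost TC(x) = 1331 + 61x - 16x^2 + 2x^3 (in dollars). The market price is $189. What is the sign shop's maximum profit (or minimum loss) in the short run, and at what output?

Profit = -$307 at x = 8

AVC = 61 - 16x + 2x^2 has its minimum $29 at x = 4; price $189 clears that bar, so the firm operates.
MC = 61 - 32x + 6x^2. Setting P = MC and taking the root on the rising branch gives x* = 8.
TR = 189·8 = 1512. TC = 1331 + 488 = 1819. Profit = 1512 − 1819 = -$307.
By producing, the firm covers all variable cost plus $1024 of fixed cost; shutting down would lose the full $1331.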